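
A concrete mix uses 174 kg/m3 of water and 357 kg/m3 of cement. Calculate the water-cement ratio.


w/c = water / cement
w/c = 174 / 357 = 0.487

0.487


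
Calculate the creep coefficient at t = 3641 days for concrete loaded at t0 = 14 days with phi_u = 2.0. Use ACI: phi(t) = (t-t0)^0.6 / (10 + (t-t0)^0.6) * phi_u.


dt = 3641 - 14 = 3627
phi = 3627^0.6 / (10 + 3627^0.6) * 2.0
= 1.864

1.864


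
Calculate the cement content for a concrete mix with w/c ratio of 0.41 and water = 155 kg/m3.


Cement = water / (w/c)
= 155 / 0.41
= 378.0 kg/m3

378.0


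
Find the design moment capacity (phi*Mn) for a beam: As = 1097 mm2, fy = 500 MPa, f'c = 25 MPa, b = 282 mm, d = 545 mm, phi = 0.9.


a = As * fy / (0.85 * f'c * b)
= 1097 * 500 / (0.85 * 25 * 282)
= 91.5311 mm
Mn = As * fy * (d - a/2) / 10^6
= 273.8301 kN-m
phi*Mn = 0.9 * 273.8301 = 246.45 kN-m

246.45


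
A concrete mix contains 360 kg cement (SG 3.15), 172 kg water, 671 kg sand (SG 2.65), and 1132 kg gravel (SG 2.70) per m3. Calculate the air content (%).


Vol cement = 360 / (3.15 * 1000) = 0.114286 m3
Vol water = 172 / 1000 = 0.172 m3
Vol sand = 671 / (2.65 * 1000) = 0.253208 m3
Vol gravel = 1132 / (2.70 * 1000) = 0.419259 m3
Total solid + water volume = 0.958753 m3
Air = (1 - 0.958753) * 100 = 4.12%

4.12


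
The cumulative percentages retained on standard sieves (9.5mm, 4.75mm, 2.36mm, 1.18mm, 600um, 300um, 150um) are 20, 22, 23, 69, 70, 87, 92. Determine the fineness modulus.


FM = sum(cumulative % retained) / 100
= 383 / 100
= 3.83

3.83


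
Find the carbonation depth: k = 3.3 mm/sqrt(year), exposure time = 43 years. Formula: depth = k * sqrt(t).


depth = k * sqrt(t)
= 3.3 * sqrt(43)
= 21.64 mm

21.64


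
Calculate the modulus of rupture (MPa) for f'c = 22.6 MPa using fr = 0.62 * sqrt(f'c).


fr = 0.62 * sqrt(22.6)
= 2.947 MPa

2.947


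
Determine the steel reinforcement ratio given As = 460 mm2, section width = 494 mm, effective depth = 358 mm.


rho = As / (b * d)
= 460 / (494 * 358)
= 0.0026

0.0026


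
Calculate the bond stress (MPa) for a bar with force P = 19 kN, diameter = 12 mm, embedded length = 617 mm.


u = P / (pi * db * ld)
= 19 * 1000 / (pi * 12 * 617)
= 0.817 MPa

0.817


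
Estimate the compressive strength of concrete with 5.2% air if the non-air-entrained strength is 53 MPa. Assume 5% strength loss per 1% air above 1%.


Strength loss = (5.2 - 1) * 5 = 21.0%
f'c = 53 * (1 - 21.0/100)
= 41.87 MPa

41.87


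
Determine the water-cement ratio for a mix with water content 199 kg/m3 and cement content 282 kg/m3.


w/c = water / cement
w/c = 199 / 282 = 0.706

0.706


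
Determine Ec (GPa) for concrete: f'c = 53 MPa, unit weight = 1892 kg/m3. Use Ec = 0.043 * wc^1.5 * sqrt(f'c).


Ec = 0.043 * 1892^1.5 * sqrt(53) / 1000
= 25.76 GPa

25.76


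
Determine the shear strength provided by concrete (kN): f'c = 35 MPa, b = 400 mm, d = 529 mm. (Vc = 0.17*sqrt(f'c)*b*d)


Vc = 0.17 * sqrt(35) * 400 * 529 / 1000
= 212.81 kN

212.81


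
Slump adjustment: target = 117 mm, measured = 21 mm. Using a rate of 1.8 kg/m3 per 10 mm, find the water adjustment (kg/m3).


Difference = 117 - 21 = 96 mm
Water adjustment = 96 * 1.8 / 10 = 17.3 kg/m3

17.3


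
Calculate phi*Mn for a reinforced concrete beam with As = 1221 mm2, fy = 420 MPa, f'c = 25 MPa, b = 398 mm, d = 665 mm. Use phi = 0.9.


a = As * fy / (0.85 * f'c * b)
= 1221 * 420 / (0.85 * 25 * 398)
= 60.6349 mm
Mn = As * fy * (d - a/2) / 10^6
= 325.4779 kN-m
phi*Mn = 0.9 * 325.4779 = 292.93 kN-m

292.93


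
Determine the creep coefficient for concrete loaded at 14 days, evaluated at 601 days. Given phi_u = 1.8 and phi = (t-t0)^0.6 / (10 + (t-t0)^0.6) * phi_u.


dt = 601 - 14 = 587
phi = 587^0.6 / (10 + 587^0.6) * 1.8
= 1.478

1.478


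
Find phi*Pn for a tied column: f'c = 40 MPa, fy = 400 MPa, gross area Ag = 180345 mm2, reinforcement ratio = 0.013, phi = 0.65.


Ast = rho * Ag = 0.013 * 180345 = 2344.485 mm2
phi*Pn = 0.65 * 0.80 * (0.85 * 40 * (180345 - 2344.485) + 400 * 2344.485) / 1000
= 3634.7 kN

3634.7


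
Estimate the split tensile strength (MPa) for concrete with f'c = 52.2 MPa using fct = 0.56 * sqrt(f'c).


fct = 0.56 * sqrt(52.2)
= 0.56 * 7.225
= 4.046 MPa

4.046


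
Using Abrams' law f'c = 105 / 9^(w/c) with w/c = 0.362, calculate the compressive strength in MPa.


f'c = 105 / 9^0.362
= 105 / 2.215
= 47.4 MPa

47.4


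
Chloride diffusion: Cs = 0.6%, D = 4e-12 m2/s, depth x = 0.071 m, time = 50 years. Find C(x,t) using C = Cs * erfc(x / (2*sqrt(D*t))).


t_seconds = 50 * 365.25 * 24 * 3600 = 1577880000.0 s
arg = 0.071 / (2 * sqrt(4e-12 * 1577880000.0))
= 0.4468
erfc(0.4468) = 0.5274
C = 0.6 * 0.5274 = 0.3165%

0.3165


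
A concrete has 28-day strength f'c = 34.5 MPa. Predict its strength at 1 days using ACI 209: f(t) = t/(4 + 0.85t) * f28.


f(1) = 1 / (4 + 0.85 * 1) * 34.5
= 1 / 4.85 * 34.5
= 7.11 MPa

7.11


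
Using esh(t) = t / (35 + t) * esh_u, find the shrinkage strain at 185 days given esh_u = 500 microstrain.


esh(185) = 185 / (35 + 185) * 500
= 185 / 220 * 500
= 420.5 microstrain

420.5


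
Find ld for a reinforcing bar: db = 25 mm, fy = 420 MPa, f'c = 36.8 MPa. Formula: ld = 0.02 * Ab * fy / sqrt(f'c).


Ab = pi * 25^2 / 4 = 490.874 mm2
ld = 0.02 * 490.874 * 420 / sqrt(36.8)
= 679.7 mm

679.7


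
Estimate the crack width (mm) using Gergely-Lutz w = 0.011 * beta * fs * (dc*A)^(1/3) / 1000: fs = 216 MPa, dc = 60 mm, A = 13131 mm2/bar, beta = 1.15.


w = 0.011 * beta * fs * (dc * A)^(1/3) / 1000
= 0.011 * 1.15 * 216 * (60 * 13131)^(1/3) / 1000
= 0.252 mm

0.252


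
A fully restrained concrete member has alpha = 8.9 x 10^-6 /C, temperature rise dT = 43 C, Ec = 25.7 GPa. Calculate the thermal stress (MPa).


sigma = alpha * dT * Ec
= 8.9e-6 * 43 * 25.7 * 1000
= 9.835 MPa

9.835


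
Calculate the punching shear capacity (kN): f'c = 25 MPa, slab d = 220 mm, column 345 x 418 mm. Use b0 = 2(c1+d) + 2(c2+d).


b0 = 2*(345 + 220) + 2*(418 + 220) = 2406 mm
Vc = 0.33 * sqrt(25) * 2406 * 220 / 1000
= 873.38 kN

873.38


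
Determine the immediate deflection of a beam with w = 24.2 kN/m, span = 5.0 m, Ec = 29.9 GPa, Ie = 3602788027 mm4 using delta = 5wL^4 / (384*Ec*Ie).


Convert: L = 5.0 m = 5000 mm, Ec = 29.9 GPa = 29900 MPa
delta = 5 * 24.2 * 5000^4 / (384 * 29900 * 3602788027)
= 1.83 mm

1.83


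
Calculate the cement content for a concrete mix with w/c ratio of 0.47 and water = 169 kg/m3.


Cement = water / (w/c)
= 169 / 0.47
= 359.6 kg/m3

359.6


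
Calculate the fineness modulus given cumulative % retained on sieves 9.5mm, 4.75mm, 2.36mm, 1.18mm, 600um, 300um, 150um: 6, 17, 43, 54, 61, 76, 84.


FM = sum(cumulative % retained) / 100
= 341 / 100
= 3.41

3.41


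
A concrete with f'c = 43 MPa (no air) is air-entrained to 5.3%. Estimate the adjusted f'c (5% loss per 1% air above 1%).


Strength loss = (5.3 - 1) * 5 = 21.5%
f'c = 43 * (1 - 21.5/100)
= 33.76 MPa

33.76


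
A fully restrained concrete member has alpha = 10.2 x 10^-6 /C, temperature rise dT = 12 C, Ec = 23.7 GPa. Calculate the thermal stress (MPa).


sigma = alpha * dT * Ec
= 10.2e-6 * 12 * 23.7 * 1000
= 2.901 MPa

2.901


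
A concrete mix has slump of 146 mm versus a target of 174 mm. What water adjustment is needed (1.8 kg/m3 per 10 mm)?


Difference = 174 - 146 = 28 mm
Water adjustment = 28 * 1.8 / 10 = 5.0 kg/m3

5.0


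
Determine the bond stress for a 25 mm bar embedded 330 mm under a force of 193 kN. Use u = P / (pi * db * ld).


u = P / (pi * db * ld)
= 193 * 1000 / (pi * 25 * 330)
= 7.447 MPa

7.447


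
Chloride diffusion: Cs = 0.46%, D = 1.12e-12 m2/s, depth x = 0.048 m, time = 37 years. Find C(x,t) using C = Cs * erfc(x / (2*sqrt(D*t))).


t_seconds = 37 * 365.25 * 24 * 3600 = 1167631200.0 s
arg = 0.048 / (2 * sqrt(1.12e-12 * 1167631200.0))
= 0.6637
erfc(0.6637) = 0.348
C = 0.46 * 0.348 = 0.1601%

0.1601


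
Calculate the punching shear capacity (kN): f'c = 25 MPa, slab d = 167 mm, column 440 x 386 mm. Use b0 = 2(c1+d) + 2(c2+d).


b0 = 2*(440 + 167) + 2*(386 + 167) = 2320 mm
Vc = 0.33 * sqrt(25) * 2320 * 167 / 1000
= 639.28 kN

639.28


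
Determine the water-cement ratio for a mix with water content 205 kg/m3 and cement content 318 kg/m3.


w/c = water / cement
w/c = 205 / 318 = 0.645

0.645


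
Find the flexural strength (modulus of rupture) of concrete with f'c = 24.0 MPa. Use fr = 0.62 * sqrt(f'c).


fr = 0.62 * sqrt(24.0)
= 3.037 MPa

3.037


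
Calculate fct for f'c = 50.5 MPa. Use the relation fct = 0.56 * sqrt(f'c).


fct = 0.56 * sqrt(50.5)
= 0.56 * 7.106
= 3.98 MPa

3.98


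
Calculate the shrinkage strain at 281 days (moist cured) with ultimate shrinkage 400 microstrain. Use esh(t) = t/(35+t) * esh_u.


esh(281) = 281 / (35 + 281) * 400
= 281 / 316 * 400
= 355.7 microstrain

355.7


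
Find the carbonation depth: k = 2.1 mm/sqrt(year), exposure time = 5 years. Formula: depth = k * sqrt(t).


depth = k * sqrt(t)
= 2.1 * sqrt(5)
= 4.7 mm

4.7


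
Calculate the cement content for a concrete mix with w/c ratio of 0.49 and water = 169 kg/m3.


Cement = water / (w/c)
= 169 / 0.49
= 344.9 kg/m3

344.9


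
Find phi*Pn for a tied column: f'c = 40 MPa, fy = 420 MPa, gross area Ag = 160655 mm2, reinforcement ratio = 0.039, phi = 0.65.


Ast = rho * Ag = 0.039 * 160655 = 6265.545 mm2
phi*Pn = 0.65 * 0.80 * (0.85 * 40 * (160655 - 6265.545) + 420 * 6265.545) / 1000
= 4098.0 kN

4098.0


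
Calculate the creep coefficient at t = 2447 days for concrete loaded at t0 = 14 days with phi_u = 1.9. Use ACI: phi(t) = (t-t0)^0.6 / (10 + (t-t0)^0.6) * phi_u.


dt = 2447 - 14 = 2433
phi = 2433^0.6 / (10 + 2433^0.6) * 1.9
= 1.738

1.738


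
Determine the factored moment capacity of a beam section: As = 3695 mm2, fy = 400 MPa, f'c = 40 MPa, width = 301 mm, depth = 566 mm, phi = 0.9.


a = As * fy / (0.85 * f'c * b)
= 3695 * 400 / (0.85 * 40 * 301)
= 144.4206 mm
Mn = As * fy * (d - a/2) / 10^6
= 729.8212 kN-m
phi*Mn = 0.9 * 729.8212 = 656.84 kN-m

656.84


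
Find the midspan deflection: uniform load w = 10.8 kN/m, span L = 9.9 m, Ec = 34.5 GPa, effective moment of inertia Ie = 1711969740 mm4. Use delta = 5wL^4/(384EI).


Convert: L = 9.9 m = 9900 mm, Ec = 34.5 GPa = 34500 MPa
delta = 5 * 10.8 * 9900^4 / (384 * 34500 * 1711969740)
= 22.87 mm

22.87


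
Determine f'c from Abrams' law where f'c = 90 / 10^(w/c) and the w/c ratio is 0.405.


f'c = 90 / 10^0.405
= 90 / 2.541
= 35.42 MPa

35.42


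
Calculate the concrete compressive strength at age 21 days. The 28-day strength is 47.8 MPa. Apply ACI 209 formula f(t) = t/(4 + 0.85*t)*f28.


f(21) = 21 / (4 + 0.85 * 21) * 47.8
= 21 / 21.85 * 47.8
= 45.94 MPa

45.94


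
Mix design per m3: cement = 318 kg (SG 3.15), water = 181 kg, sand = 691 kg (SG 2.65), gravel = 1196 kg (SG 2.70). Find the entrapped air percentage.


Vol cement = 318 / (3.15 * 1000) = 0.100952 m3
Vol water = 181 / 1000 = 0.181 m3
Vol sand = 691 / (2.65 * 1000) = 0.260755 m3
Vol gravel = 1196 / (2.70 * 1000) = 0.442963 m3
Total solid + water volume = 0.98567 m3
Air = (1 - 0.98567) * 100 = 1.43%

1.43


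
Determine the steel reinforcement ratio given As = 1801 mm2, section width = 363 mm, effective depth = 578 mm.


rho = As / (b * d)
= 1801 / (363 * 578)
= 0.0086

0.0086


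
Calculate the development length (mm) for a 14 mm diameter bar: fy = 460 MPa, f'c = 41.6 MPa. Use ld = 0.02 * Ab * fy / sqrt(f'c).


Ab = pi * 14^2 / 4 = 153.938 mm2
ld = 0.02 * 153.938 * 460 / sqrt(41.6)
= 219.6 mm

219.6


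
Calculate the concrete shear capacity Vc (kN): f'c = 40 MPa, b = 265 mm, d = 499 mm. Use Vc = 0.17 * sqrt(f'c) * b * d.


Vc = 0.17 * sqrt(40) * 265 * 499 / 1000
= 142.18 kN

142.18


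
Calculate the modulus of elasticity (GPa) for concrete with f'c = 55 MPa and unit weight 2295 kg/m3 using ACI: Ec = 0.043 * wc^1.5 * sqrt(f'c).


Ec = 0.043 * 2295^1.5 * sqrt(55) / 1000
= 35.06 GPa

35.06


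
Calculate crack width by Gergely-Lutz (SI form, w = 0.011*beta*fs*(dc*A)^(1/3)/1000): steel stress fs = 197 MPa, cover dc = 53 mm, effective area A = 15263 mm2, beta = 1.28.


w = 0.011 * beta * fs * (dc * A)^(1/3) / 1000
= 0.011 * 1.28 * 197 * (53 * 15263)^(1/3) / 1000
= 0.258 mm

0.258


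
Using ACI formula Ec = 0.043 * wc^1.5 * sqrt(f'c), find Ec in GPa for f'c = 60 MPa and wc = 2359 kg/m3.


Ec = 0.043 * 2359^1.5 * sqrt(60) / 1000
= 38.16 GPa

38.16


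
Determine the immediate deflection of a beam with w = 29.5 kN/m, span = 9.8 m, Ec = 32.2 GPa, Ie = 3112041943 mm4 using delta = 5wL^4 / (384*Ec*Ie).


Convert: L = 9.8 m = 9800 mm, Ec = 32.2 GPa = 32200 MPa
delta = 5 * 29.5 * 9800^4 / (384 * 32200 * 3112041943)
= 35.36 mm

35.36


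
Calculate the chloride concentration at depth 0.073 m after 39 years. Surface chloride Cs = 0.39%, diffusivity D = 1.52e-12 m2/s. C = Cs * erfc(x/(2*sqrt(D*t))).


t_seconds = 39 * 365.25 * 24 * 3600 = 1230746400.0 s
arg = 0.073 / (2 * sqrt(1.52e-12 * 1230746400.0))
= 0.8439
erfc(0.8439) = 0.2327
C = 0.39 * 0.2327 = 0.0908%

0.0908


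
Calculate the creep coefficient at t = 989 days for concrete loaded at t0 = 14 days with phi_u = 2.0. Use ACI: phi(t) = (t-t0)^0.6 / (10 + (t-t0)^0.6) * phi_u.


dt = 989 - 14 = 975
phi = 975^0.6 / (10 + 975^0.6) * 2.0
= 1.723

1.723


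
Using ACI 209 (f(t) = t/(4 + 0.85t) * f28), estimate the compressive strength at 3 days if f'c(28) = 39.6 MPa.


f(3) = 3 / (4 + 0.85 * 3) * 39.6
= 3 / 6.55 * 39.6
= 18.14 MPa

18.14


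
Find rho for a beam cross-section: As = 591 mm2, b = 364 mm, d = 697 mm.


rho = As / (b * d)
= 591 / (364 * 697)
= 0.0023

0.0023


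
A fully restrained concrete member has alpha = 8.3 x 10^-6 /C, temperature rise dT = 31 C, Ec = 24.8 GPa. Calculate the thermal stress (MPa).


sigma = alpha * dT * Ec
= 8.3e-6 * 31 * 24.8 * 1000
= 6.381 MPa

6.381


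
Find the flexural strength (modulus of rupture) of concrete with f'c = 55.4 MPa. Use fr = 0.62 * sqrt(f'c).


fr = 0.62 * sqrt(55.4)
= 4.615 MPa

4.615


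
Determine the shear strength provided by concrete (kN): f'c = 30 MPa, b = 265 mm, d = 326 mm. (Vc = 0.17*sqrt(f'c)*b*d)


Vc = 0.17 * sqrt(30) * 265 * 326 / 1000
= 80.44 kN

80.44


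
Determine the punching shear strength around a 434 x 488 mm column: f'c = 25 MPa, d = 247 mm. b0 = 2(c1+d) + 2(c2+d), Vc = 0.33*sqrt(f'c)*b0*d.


b0 = 2*(434 + 247) + 2*(488 + 247) = 2832 mm
Vc = 0.33 * sqrt(25) * 2832 * 247 / 1000
= 1154.18 kN

1154.18


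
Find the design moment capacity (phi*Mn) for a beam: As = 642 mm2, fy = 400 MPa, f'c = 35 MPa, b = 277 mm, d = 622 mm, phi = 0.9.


a = As * fy / (0.85 * f'c * b)
= 642 * 400 / (0.85 * 35 * 277)
= 31.1622 mm
Mn = As * fy * (d - a/2) / 10^6
= 155.7284 kN-m
phi*Mn = 0.9 * 155.7284 = 140.16 kN-m

140.16


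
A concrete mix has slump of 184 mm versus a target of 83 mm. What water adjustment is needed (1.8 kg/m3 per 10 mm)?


Difference = 83 - 184 = -101 mm
Water adjustment = -101 * 1.8 / 10 = -18.2 kg/m3

-18.2


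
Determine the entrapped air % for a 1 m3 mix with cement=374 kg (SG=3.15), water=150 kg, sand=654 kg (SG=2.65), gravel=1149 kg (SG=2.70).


Vol cement = 374 / (3.15 * 1000) = 0.11873 m3
Vol water = 150 / 1000 = 0.15 m3
Vol sand = 654 / (2.65 * 1000) = 0.246792 m3
Vol gravel = 1149 / (2.70 * 1000) = 0.425556 m3
Total solid + water volume = 0.941078 m3
Air = (1 - 0.941078) * 100 = 5.89%

5.89


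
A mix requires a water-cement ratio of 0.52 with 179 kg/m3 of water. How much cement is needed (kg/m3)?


Cement = water / (w/c)
= 179 / 0.52
= 344.2 kg/m3

344.2


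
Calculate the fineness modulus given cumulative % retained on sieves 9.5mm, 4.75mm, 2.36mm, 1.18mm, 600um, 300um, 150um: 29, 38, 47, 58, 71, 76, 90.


FM = sum(cumulative % retained) / 100
= 409 / 100
= 4.09

4.09


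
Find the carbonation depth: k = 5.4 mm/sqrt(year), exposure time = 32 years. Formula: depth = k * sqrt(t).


depth = k * sqrt(t)
= 5.4 * sqrt(32)
= 30.55 mm

30.55


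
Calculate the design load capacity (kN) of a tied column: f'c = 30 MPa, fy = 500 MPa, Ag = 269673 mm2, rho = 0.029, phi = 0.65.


Ast = rho * Ag = 0.029 * 269673 = 7820.517 mm2
phi*Pn = 0.65 * 0.80 * (0.85 * 30 * (269673 - 7820.517) + 500 * 7820.517) / 1000
= 5505.5 kN

5505.5


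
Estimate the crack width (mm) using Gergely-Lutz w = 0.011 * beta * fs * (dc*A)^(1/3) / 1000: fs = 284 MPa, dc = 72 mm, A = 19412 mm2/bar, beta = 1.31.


w = 0.011 * beta * fs * (dc * A)^(1/3) / 1000
= 0.011 * 1.31 * 284 * (72 * 19412)^(1/3) / 1000
= 0.458 mm

0.458


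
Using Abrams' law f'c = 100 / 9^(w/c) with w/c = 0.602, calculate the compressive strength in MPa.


f'c = 100 / 9^0.602
= 100 / 3.754
= 26.64 MPa

26.64


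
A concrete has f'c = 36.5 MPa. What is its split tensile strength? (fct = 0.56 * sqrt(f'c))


fct = 0.56 * sqrt(36.5)
= 0.56 * 6.042
= 3.383 MPa

3.383


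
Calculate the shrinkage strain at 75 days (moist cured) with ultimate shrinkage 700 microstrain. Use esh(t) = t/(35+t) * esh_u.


esh(75) = 75 / (35 + 75) * 700
= 75 / 110 * 700
= 477.3 microstrain

477.3


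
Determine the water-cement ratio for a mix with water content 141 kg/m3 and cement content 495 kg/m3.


w/c = water / cement
w/c = 141 / 495 = 0.285

0.285


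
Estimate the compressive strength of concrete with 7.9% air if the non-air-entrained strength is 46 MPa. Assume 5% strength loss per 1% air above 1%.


Strength loss = (7.9 - 1) * 5 = 34.5%
f'c = 46 * (1 - 34.5/100)
= 30.13 MPa

30.13


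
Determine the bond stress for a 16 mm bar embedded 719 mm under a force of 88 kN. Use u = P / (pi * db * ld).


u = P / (pi * db * ld)
= 88 * 1000 / (pi * 16 * 719)
= 2.435 MPa

2.435


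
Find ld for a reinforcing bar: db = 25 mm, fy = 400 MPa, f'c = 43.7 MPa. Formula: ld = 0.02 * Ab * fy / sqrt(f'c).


Ab = pi * 25^2 / 4 = 490.874 mm2
ld = 0.02 * 490.874 * 400 / sqrt(43.7)
= 594.0 mm

594.0


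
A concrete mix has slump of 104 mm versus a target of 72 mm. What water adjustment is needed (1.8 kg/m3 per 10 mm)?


Difference = 72 - 104 = -32 mm
Water adjustment = -32 * 1.8 / 10 = -5.8 kg/m3

-5.8


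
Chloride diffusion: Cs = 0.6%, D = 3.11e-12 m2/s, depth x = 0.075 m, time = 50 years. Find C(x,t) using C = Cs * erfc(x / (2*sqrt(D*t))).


t_seconds = 50 * 365.25 * 24 * 3600 = 1577880000.0 s
arg = 0.075 / (2 * sqrt(3.11e-12 * 1577880000.0))
= 0.5353
erfc(0.5353) = 0.449
C = 0.6 * 0.449 = 0.2694%

0.2694


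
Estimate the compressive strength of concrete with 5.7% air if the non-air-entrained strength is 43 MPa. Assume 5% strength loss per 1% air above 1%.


Strength loss = (5.7 - 1) * 5 = 23.5%
f'c = 43 * (1 - 23.5/100)
= 32.9 MPa

32.9


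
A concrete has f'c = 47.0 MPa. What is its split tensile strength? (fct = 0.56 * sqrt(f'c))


fct = 0.56 * sqrt(47.0)
= 0.56 * 6.856
= 3.839 MPa

3.839


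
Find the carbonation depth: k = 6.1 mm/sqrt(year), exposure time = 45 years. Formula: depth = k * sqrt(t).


depth = k * sqrt(t)
= 6.1 * sqrt(45)
= 40.92 mm

40.92


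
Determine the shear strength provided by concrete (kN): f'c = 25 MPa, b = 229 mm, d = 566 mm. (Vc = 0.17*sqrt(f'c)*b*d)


Vc = 0.17 * sqrt(25) * 229 * 566 / 1000
= 110.17 kN

110.17


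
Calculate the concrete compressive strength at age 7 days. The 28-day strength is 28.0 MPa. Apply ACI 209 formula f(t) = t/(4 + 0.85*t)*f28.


f(7) = 7 / (4 + 0.85 * 7) * 28.0
= 7 / 9.95 * 28.0
= 19.7 MPa

19.7


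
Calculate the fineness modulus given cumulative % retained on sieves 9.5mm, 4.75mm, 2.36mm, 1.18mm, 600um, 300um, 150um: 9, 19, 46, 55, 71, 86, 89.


FM = sum(cumulative % retained) / 100
= 375 / 100
= 3.75

3.75


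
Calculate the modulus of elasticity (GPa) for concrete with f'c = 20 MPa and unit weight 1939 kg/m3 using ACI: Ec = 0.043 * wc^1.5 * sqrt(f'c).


Ec = 0.043 * 1939^1.5 * sqrt(20) / 1000
= 16.42 GPa

16.42


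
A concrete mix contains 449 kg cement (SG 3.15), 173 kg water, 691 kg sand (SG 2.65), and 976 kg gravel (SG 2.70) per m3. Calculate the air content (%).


Vol cement = 449 / (3.15 * 1000) = 0.14254 m3
Vol water = 173 / 1000 = 0.173 m3
Vol sand = 691 / (2.65 * 1000) = 0.260755 m3
Vol gravel = 976 / (2.70 * 1000) = 0.361481 m3
Total solid + water volume = 0.937776 m3
Air = (1 - 0.937776) * 100 = 6.22%

6.22


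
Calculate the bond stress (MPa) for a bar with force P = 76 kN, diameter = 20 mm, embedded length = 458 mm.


u = P / (pi * db * ld)
= 76 * 1000 / (pi * 20 * 458)
= 2.641 MPa

2.641


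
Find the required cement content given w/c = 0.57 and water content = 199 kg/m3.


Cement = water / (w/c)
= 199 / 0.57
= 349.1 kg/m3

349.1


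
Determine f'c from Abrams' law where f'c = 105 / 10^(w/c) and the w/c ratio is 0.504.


f'c = 105 / 10^0.504
= 105 / 3.192
= 32.9 MPa

32.9


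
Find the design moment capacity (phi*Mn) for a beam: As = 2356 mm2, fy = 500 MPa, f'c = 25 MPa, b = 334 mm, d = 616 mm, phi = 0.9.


a = As * fy / (0.85 * f'c * b)
= 2356 * 500 / (0.85 * 25 * 334)
= 165.9739 mm
Mn = As * fy * (d - a/2) / 10^6
= 627.8894 kN-m
phi*Mn = 0.9 * 627.8894 = 565.1 kN-m

565.1


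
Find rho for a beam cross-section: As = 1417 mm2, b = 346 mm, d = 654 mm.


rho = As / (b * d)
= 1417 / (346 * 654)
= 0.0063

0.0063


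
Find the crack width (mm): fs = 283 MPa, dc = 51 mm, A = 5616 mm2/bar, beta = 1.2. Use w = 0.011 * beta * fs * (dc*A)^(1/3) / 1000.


w = 0.011 * beta * fs * (dc * A)^(1/3) / 1000
= 0.011 * 1.2 * 283 * (51 * 5616)^(1/3) / 1000
= 0.246 mm

0.246


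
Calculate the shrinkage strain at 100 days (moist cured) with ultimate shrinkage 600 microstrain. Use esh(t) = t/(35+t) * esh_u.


esh(100) = 100 / (35 + 100) * 600
= 100 / 135 * 600
= 444.4 microstrain

444.4


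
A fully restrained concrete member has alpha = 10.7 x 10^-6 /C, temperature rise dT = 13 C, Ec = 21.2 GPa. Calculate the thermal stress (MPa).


sigma = alpha * dT * Ec
= 10.7e-6 * 13 * 21.2 * 1000
= 2.949 MPa

2.949


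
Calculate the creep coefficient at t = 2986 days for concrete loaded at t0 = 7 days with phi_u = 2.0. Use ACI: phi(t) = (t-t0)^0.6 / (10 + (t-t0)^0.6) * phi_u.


dt = 2986 - 7 = 2979
phi = 2979^0.6 / (10 + 2979^0.6) * 2.0
= 1.848

1.848


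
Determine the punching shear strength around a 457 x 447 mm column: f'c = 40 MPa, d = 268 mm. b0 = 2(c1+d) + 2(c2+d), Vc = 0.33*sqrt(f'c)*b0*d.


b0 = 2*(457 + 268) + 2*(447 + 268) = 2880 mm
Vc = 0.33 * sqrt(40) * 2880 * 268 / 1000
= 1610.91 kN

1610.91


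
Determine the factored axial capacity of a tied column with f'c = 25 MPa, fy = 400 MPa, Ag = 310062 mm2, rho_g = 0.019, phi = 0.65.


Ast = rho * Ag = 0.019 * 310062 = 5891.178 mm2
phi*Pn = 0.65 * 0.80 * (0.85 * 25 * (310062 - 5891.178) + 400 * 5891.178) / 1000
= 4586.45 kN

4586.45


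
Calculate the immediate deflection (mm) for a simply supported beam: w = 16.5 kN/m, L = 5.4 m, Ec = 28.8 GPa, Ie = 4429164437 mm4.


Convert: L = 5.4 m = 5400 mm, Ec = 28.8 GPa = 28800 MPa
delta = 5 * 16.5 * 5400^4 / (384 * 28800 * 4429164437)
= 1.43 mm

1.43


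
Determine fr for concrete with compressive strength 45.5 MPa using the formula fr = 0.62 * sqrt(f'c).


fr = 0.62 * sqrt(45.5)
= 4.182 MPa

4.182


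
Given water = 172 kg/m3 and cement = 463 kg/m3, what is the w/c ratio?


w/c = water / cement
w/c = 172 / 463 = 0.371

0.371


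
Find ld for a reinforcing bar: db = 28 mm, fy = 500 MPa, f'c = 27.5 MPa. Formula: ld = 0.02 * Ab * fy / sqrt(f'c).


Ab = pi * 28^2 / 4 = 615.752 mm2
ld = 0.02 * 615.752 * 500 / sqrt(27.5)
= 1174.2 mm

1174.2


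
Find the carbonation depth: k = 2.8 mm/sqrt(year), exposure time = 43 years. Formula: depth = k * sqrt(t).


depth = k * sqrt(t)
= 2.8 * sqrt(43)
= 18.36 mm

18.36


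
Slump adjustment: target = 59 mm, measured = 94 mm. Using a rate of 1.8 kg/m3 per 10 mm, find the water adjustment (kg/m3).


Difference = 59 - 94 = -35 mm
Water adjustment = -35 * 1.8 / 10 = -6.3 kg/m3

-6.3


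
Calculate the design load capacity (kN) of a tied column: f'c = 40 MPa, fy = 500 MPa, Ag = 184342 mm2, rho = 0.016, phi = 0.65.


Ast = rho * Ag = 0.016 * 184342 = 2949.472 mm2
phi*Pn = 0.65 * 0.80 * (0.85 * 40 * (184342 - 2949.472) + 500 * 2949.472) / 1000
= 3973.88 kN

3973.88


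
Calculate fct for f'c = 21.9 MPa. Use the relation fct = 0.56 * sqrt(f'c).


fct = 0.56 * sqrt(21.9)
= 0.56 * 4.68
= 2.621 MPa

2.621


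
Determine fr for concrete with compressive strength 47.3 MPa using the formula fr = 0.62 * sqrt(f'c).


fr = 0.62 * sqrt(47.3)
= 4.264 MPa

4.264


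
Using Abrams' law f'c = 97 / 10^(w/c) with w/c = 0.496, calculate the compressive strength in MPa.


f'c = 97 / 10^0.496
= 97 / 3.133
= 30.96 MPa

30.96


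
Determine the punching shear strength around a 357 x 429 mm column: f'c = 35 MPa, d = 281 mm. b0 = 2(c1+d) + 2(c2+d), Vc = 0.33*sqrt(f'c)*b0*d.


b0 = 2*(357 + 281) + 2*(429 + 281) = 2696 mm
Vc = 0.33 * sqrt(35) * 2696 * 281 / 1000
= 1479.02 kN

1479.02


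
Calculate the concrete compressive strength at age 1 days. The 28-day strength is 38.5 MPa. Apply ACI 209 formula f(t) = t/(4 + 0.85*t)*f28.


f(1) = 1 / (4 + 0.85 * 1) * 38.5
= 1 / 4.85 * 38.5
= 7.94 MPa

7.94


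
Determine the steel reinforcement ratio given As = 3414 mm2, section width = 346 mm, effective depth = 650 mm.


rho = As / (b * d)
= 3414 / (346 * 650)
= 0.0152

0.0152


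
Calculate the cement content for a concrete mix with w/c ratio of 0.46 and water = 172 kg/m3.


Cement = water / (w/c)
= 172 / 0.46
= 373.9 kg/m3

373.9


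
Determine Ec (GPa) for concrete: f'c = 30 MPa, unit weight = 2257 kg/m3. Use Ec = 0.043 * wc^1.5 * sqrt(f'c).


Ec = 0.043 * 2257^1.5 * sqrt(30) / 1000
= 25.25 GPa

25.25


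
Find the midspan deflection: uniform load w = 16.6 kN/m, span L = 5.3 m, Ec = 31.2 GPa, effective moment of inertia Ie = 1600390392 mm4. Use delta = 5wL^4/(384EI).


Convert: L = 5.3 m = 5300 mm, Ec = 31.2 GPa = 31200 MPa
delta = 5 * 16.6 * 5300^4 / (384 * 31200 * 1600390392)
= 3.42 mm

3.42


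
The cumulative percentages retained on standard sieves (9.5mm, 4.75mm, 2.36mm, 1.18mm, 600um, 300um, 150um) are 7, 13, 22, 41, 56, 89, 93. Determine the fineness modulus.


FM = sum(cumulative % retained) / 100
= 321 / 100
= 3.21

3.21


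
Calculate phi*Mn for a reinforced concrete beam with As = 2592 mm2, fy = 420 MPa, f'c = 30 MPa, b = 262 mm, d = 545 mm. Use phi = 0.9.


a = As * fy / (0.85 * f'c * b)
= 2592 * 420 / (0.85 * 30 * 262)
= 162.9457 mm
Mn = As * fy * (d - a/2) / 10^6
= 504.6142 kN-m
phi*Mn = 0.9 * 504.6142 = 454.15 kN-m

454.15


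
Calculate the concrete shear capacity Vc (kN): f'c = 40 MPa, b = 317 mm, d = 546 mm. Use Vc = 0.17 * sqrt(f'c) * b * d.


Vc = 0.17 * sqrt(40) * 317 * 546 / 1000
= 186.09 kN

186.09


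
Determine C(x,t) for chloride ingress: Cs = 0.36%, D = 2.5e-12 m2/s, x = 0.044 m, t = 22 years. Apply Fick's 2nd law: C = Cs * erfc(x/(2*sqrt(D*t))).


t_seconds = 22 * 365.25 * 24 * 3600 = 694267200.0 s
arg = 0.044 / (2 * sqrt(2.5e-12 * 694267200.0))
= 0.5281
erfc(0.5281) = 0.4552
C = 0.36 * 0.4552 = 0.1639%

0.1639


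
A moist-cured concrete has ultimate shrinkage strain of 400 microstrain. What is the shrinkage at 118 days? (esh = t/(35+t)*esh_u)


esh(118) = 118 / (35 + 118) * 400
= 118 / 153 * 400
= 308.5 microstrain

308.5


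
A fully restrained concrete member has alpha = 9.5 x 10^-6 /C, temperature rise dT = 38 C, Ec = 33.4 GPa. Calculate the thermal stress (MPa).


sigma = alpha * dT * Ec
= 9.5e-6 * 38 * 33.4 * 1000
= 12.057 MPa

12.057


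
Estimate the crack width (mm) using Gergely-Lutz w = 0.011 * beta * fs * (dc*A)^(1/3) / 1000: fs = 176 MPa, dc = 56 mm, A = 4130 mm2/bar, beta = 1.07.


w = 0.011 * beta * fs * (dc * A)^(1/3) / 1000
= 0.011 * 1.07 * 176 * (56 * 4130)^(1/3) / 1000
= 0.127 mm

0.127


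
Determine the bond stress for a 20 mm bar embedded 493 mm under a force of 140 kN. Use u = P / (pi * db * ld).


u = P / (pi * db * ld)
= 140 * 1000 / (pi * 20 * 493)
= 4.52 MPa

4.52


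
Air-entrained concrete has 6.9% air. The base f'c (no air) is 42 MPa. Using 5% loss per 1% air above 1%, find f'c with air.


Strength loss = (6.9 - 1) * 5 = 29.5%
f'c = 42 * (1 - 29.5/100)
= 29.61 MPa

29.61


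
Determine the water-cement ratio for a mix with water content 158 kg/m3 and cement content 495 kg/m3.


w/c = water / cement
w/c = 158 / 495 = 0.319

0.319


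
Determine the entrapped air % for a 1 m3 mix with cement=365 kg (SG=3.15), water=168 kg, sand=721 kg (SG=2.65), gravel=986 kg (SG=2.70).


Vol cement = 365 / (3.15 * 1000) = 0.115873 m3
Vol water = 168 / 1000 = 0.168 m3
Vol sand = 721 / (2.65 * 1000) = 0.272075 m3
Vol gravel = 986 / (2.70 * 1000) = 0.365185 m3
Total solid + water volume = 0.921134 m3
Air = (1 - 0.921134) * 100 = 7.89%

7.89


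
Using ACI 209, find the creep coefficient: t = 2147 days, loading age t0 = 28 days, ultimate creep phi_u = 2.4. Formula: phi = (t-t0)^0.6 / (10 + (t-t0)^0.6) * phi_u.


dt = 2147 - 28 = 2119
phi = 2119^0.6 / (10 + 2119^0.6) * 2.4
= 2.18

2.18


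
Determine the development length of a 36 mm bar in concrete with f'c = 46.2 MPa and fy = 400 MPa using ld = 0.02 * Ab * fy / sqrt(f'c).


Ab = pi * 36^2 / 4 = 1017.876 mm2
ld = 0.02 * 1017.876 * 400 / sqrt(46.2)
= 1198.0 mm

1198.0


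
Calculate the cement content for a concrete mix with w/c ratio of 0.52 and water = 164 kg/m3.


Cement = water / (w/c)
= 164 / 0.52
= 315.4 kg/m3

315.4


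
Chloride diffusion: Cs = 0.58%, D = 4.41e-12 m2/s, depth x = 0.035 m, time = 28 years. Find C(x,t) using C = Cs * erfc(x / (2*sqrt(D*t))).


t_seconds = 28 * 365.25 * 24 * 3600 = 883612800.0 s
arg = 0.035 / (2 * sqrt(4.41e-12 * 883612800.0))
= 0.2803
erfc(0.2803) = 0.6918
C = 0.58 * 0.6918 = 0.4012%

0.4012


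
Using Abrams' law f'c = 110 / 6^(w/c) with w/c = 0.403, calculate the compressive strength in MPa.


f'c = 110 / 6^0.403
= 110 / 2.059
= 53.43 MPa

53.43


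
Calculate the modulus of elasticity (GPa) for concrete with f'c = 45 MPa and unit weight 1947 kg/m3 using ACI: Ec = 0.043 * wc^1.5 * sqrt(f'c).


Ec = 0.043 * 1947^1.5 * sqrt(45) / 1000
= 24.78 GPa

24.78


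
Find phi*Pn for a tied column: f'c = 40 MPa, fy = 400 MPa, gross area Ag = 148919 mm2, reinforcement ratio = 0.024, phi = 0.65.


Ast = rho * Ag = 0.024 * 148919 = 3574.056 mm2
phi*Pn = 0.65 * 0.80 * (0.85 * 40 * (148919 - 3574.056) + 400 * 3574.056) / 1000
= 3313.1 kN

3313.1


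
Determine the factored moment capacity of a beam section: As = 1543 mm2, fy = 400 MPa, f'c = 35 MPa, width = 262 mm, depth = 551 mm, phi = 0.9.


a = As * fy / (0.85 * f'c * b)
= 1543 * 400 / (0.85 * 35 * 262)
= 79.184 mm
Mn = As * fy * (d - a/2) / 10^6
= 315.641 kN-m
phi*Mn = 0.9 * 315.641 = 284.08 kN-m

284.08


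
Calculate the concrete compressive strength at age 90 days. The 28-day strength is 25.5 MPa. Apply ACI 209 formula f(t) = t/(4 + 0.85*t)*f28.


f(90) = 90 / (4 + 0.85 * 90) * 25.5
= 90 / 80.5 * 25.5
= 28.51 MPa

28.51


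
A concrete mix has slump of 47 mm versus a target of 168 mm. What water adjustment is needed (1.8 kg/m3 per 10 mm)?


Difference = 168 - 47 = 121 mm
Water adjustment = 121 * 1.8 / 10 = 21.8 kg/m3

21.8


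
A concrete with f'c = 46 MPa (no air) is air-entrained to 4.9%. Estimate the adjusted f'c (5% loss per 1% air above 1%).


Strength loss = (4.9 - 1) * 5 = 19.5%
f'c = 46 * (1 - 19.5/100)
= 37.03 MPa

37.03


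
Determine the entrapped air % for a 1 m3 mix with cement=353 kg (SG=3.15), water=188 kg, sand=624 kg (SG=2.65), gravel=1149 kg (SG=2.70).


Vol cement = 353 / (3.15 * 1000) = 0.112063 m3
Vol water = 188 / 1000 = 0.188 m3
Vol sand = 624 / (2.65 * 1000) = 0.235472 m3
Vol gravel = 1149 / (2.70 * 1000) = 0.425556 m3
Total solid + water volume = 0.961091 m3
Air = (1 - 0.961091) * 100 = 3.89%

3.89


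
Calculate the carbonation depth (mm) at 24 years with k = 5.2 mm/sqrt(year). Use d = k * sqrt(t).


depth = k * sqrt(t)
= 5.2 * sqrt(24)
= 25.47 mm

25.47


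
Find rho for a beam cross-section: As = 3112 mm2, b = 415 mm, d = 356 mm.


rho = As / (b * d)
= 3112 / (415 * 356)
= 0.0211

0.0211


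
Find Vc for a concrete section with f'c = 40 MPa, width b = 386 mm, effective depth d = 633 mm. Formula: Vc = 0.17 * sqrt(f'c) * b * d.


Vc = 0.17 * sqrt(40) * 386 * 633 / 1000
= 262.71 kN

262.71


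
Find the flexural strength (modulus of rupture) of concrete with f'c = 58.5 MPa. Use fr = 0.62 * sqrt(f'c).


fr = 0.62 * sqrt(58.5)
= 4.742 MPa

4.742


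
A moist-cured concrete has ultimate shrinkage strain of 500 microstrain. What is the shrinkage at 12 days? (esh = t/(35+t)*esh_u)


esh(12) = 12 / (35 + 12) * 500
= 12 / 47 * 500
= 127.7 microstrain

127.7


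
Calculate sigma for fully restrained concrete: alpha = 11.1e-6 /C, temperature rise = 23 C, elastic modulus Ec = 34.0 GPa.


sigma = alpha * dT * Ec
= 11.1e-6 * 23 * 34.0 * 1000
= 8.68 MPa

8.68


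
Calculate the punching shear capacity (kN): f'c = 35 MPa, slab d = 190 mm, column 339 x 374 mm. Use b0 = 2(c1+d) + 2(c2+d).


b0 = 2*(339 + 190) + 2*(374 + 190) = 2186 mm
Vc = 0.33 * sqrt(35) * 2186 * 190 / 1000
= 810.87 kN

810.87


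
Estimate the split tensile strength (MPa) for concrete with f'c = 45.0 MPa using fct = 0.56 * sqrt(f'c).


fct = 0.56 * sqrt(45.0)
= 0.56 * 6.708
= 3.757 MPa

3.757


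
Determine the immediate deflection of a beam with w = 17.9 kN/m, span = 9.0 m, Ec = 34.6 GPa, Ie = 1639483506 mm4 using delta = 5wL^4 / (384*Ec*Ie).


Convert: L = 9.0 m = 9000 mm, Ec = 34.6 GPa = 34600 MPa
delta = 5 * 17.9 * 9000^4 / (384 * 34600 * 1639483506)
= 26.96 mm

26.96


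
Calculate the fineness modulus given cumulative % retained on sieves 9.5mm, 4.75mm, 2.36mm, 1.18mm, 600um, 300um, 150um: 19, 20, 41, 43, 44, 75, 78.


FM = sum(cumulative % retained) / 100
= 320 / 100
= 3.2

3.2


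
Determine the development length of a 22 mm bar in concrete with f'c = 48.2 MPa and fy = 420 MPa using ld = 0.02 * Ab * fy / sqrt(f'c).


Ab = pi * 22^2 / 4 = 380.133 mm2
ld = 0.02 * 380.133 * 420 / sqrt(48.2)
= 459.9 mm

459.9


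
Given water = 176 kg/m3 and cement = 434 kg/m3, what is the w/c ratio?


w/c = water / cement
w/c = 176 / 434 = 0.406

0.406


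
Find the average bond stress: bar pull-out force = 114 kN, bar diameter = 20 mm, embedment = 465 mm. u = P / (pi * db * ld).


u = P / (pi * db * ld)
= 114 * 1000 / (pi * 20 * 465)
= 3.902 MPa

3.902


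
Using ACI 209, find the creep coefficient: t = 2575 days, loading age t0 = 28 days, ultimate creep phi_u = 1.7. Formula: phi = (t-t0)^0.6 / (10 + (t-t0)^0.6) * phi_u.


dt = 2575 - 28 = 2547
phi = 2547^0.6 / (10 + 2547^0.6) * 1.7
= 1.559

1.559


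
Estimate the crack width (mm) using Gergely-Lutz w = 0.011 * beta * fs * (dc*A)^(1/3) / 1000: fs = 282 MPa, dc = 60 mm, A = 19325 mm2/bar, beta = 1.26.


w = 0.011 * beta * fs * (dc * A)^(1/3) / 1000
= 0.011 * 1.26 * 282 * (60 * 19325)^(1/3) / 1000
= 0.411 mm

0.411


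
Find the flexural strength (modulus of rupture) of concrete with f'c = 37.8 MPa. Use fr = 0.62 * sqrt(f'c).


fr = 0.62 * sqrt(37.8)
= 3.812 MPa

3.812


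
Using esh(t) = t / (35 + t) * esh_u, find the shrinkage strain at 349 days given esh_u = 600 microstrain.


esh(349) = 349 / (35 + 349) * 600
= 349 / 384 * 600
= 545.3 microstrain

545.3


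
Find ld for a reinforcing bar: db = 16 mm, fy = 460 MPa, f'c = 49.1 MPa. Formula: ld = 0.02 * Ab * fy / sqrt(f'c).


Ab = pi * 16^2 / 4 = 201.062 mm2
ld = 0.02 * 201.062 * 460 / sqrt(49.1)
= 264.0 mm

264.0


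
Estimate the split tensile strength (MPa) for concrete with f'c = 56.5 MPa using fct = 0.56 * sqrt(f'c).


fct = 0.56 * sqrt(56.5)
= 0.56 * 7.517
= 4.209 MPa

4.209


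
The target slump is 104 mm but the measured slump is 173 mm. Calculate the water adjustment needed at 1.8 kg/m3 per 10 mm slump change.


Difference = 104 - 173 = -69 mm
Water adjustment = -69 * 1.8 / 10 = -12.4 kg/m3

-12.4


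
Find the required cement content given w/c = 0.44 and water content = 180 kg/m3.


Cement = water / (w/c)
= 180 / 0.44
= 409.1 kg/m3

409.1


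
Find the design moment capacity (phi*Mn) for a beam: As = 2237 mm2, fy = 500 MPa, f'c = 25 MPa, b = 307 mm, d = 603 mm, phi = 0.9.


a = As * fy / (0.85 * f'c * b)
= 2237 * 500 / (0.85 * 25 * 307)
= 171.4505 mm
Mn = As * fy * (d - a/2) / 10^6
= 578.5718 kN-m
phi*Mn = 0.9 * 578.5718 = 520.71 kN-m

520.71


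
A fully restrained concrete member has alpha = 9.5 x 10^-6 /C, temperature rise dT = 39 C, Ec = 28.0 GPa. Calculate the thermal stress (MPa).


sigma = alpha * dT * Ec
= 9.5e-6 * 39 * 28.0 * 1000
= 10.374 MPa

10.374


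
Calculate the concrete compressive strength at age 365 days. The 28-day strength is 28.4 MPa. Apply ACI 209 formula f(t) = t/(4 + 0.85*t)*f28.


f(365) = 365 / (4 + 0.85 * 365) * 28.4
= 365 / 314.25 * 28.4
= 32.99 MPa

32.99


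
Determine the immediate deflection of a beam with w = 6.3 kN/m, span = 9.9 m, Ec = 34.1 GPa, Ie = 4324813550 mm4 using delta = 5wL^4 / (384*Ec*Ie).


Convert: L = 9.9 m = 9900 mm, Ec = 34.1 GPa = 34100 MPa
delta = 5 * 6.3 * 9900^4 / (384 * 34100 * 4324813550)
= 5.34 mm

5.34


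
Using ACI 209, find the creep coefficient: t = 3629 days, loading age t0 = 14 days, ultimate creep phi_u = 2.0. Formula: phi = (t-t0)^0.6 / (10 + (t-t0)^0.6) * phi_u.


dt = 3629 - 14 = 3615
phi = 3615^0.6 / (10 + 3615^0.6) * 2.0
= 1.863

1.863


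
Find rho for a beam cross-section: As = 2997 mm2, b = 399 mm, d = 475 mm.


rho = As / (b * d)
= 2997 / (399 * 475)
= 0.0158

0.0158


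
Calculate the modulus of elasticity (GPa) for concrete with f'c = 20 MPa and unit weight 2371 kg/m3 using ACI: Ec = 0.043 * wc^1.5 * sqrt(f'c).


Ec = 0.043 * 2371^1.5 * sqrt(20) / 1000
= 22.2 GPa

22.2


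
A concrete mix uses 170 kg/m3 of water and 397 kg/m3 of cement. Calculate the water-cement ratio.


w/c = water / cement
w/c = 170 / 397 = 0.428

0.428


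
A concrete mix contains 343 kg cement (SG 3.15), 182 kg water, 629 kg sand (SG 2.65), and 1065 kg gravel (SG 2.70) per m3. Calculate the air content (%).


Vol cement = 343 / (3.15 * 1000) = 0.108889 m3
Vol water = 182 / 1000 = 0.182 m3
Vol sand = 629 / (2.65 * 1000) = 0.237358 m3
Vol gravel = 1065 / (2.70 * 1000) = 0.394444 m3
Total solid + water volume = 0.922692 m3
Air = (1 - 0.922692) * 100 = 7.73%

7.73


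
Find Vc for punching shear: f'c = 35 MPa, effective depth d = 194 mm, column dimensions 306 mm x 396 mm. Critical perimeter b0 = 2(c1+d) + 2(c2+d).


b0 = 2*(306 + 194) + 2*(396 + 194) = 2180 mm
Vc = 0.33 * sqrt(35) * 2180 * 194 / 1000
= 825.67 kN

825.67


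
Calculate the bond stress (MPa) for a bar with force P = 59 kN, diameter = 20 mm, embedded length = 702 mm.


u = P / (pi * db * ld)
= 59 * 1000 / (pi * 20 * 702)
= 1.338 MPa

1.338


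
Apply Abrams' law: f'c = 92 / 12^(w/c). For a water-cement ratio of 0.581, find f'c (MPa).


f'c = 92 / 12^0.581
= 92 / 4.236
= 21.72 MPa

21.72


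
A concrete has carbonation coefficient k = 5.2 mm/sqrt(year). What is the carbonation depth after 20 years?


depth = k * sqrt(t)
= 5.2 * sqrt(20)
= 23.26 mm

23.26


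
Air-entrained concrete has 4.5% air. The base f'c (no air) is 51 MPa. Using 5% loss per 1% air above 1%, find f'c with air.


Strength loss = (4.5 - 1) * 5 = 17.5%
f'c = 51 * (1 - 17.5/100)
= 42.07 MPa

42.07


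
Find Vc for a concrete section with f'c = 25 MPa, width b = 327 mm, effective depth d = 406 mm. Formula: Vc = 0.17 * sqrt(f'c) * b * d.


Vc = 0.17 * sqrt(25) * 327 * 406 / 1000
= 112.85 kN

112.85
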